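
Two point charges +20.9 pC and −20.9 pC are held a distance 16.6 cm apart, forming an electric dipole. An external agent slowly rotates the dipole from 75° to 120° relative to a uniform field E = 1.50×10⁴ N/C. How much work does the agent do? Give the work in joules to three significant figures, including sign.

Dipole moment p = qd = (2.09×10⁻¹¹ C)(0.166 m) = 3.469×10⁻¹² C·m.
W_ext = ΔU = U(θ₂) − U(θ₁) = −pE cosθ₂ − (−pE cosθ₁) = pE(cosθ₁ − cosθ₂).
W = (3.469×10⁻¹²)(1.50×10⁴)·(cos75° − cos120°) = (5.204×10⁻⁸)·(+0.7588) = 3.949×10⁻⁸ J.

W ≈ 3.95×10⁻⁸ J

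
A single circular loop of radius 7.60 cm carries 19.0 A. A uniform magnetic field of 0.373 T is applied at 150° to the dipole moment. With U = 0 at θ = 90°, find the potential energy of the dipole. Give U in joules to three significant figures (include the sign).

U ≈ 0.111 J

Magnetic moment m = IA = Iπa² = (19.0)·π·(0.0760)² = 0.3448 A·m².
U = −m·B = −mB cosθ.
U = −(0.3448)(0.373)·cos150° = 0.1114 J.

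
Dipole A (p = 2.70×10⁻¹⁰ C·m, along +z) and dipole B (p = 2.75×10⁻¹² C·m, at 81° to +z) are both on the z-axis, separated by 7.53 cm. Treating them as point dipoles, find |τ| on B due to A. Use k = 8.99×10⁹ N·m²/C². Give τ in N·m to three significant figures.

The second dipole sits on the axis of the first, so the field there is axial: E₁ = 2kp₁/r³ along +z.
E₁ = 2(8.99×10⁹)(2.70×10⁻¹⁰)/(0.0753)³ = 1.137×10⁴ N/C.
Torque on the second dipole: τ = p₂ E₁ sinθ.
τ = (2.75×10⁻¹²)(1.137×10⁴)·sin81° = 3.088×10⁻⁸ N·m.

τ ≈ 3.09×10⁻⁸ N·m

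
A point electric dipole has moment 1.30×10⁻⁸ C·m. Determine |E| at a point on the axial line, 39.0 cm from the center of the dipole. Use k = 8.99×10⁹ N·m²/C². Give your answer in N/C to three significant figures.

E ≈ 3940 N/C

On the dipole axis E = 2kp/r³.
E = 2·(8.99×10⁹)(1.30×10⁻⁸) / (0.390)³ = 3940 N/C.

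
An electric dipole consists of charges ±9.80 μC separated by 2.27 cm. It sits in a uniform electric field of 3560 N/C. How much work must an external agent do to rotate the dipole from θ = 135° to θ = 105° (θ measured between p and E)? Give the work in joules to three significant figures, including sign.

Dipole moment p = qd = (9.80×10⁻⁶ C)(0.0227 m) = 2.225×10⁻⁷ C·m.
W_ext = ΔU = U(θ₂) − U(θ₁) = −pE cosθ₂ − (−pE cosθ₁) = pE(cosθ₁ − cosθ₂).
W = (2.225×10⁻⁷)(3560)·(cos135° − cos105°) = (7.921×10⁻⁴)·(-0.4483) = -3.551×10⁻⁴ J.

W ≈ -3.55×10⁻⁴ J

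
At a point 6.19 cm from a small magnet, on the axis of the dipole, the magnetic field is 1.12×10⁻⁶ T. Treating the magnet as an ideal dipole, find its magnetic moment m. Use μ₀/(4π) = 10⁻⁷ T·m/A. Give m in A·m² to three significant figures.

On axis B = (μ₀/4π)·2m/r³, so m = Br³·4π/(μ₀·2).
m = (1.12×10⁻⁶)·(0.0619)³ / (2·10⁻⁷) = 0.001328 A·m².

m ≈ 0.00133 A·m²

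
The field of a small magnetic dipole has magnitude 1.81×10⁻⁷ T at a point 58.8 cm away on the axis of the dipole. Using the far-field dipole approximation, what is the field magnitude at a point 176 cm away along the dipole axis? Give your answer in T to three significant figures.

B ≈ 6.75×10⁻⁹ T

Dipole fields scale as 1/r³ in the far field; the geometry is the same at both points.
B₂ = B₁ · (r₁/r₂)³ = 1.81×10⁻⁷ · (58.8/176)³.
(r₁/r₂)³ = (0.3341)³ = 0.03729.
B₂ ≈ 6.750×10⁻⁹ T.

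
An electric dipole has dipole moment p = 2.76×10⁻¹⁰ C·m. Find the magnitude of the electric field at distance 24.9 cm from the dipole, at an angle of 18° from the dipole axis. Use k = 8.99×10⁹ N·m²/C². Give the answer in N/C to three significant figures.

E ≈ 310 N/C

At angle θ the dipole field magnitude is E = (kp/r³)·√(1 + 3cos²θ).
kp/r³ = (8.99×10⁹)(2.76×10⁻¹⁰) / (0.249)³ = 160.7 N/C.
√(1 + 3cos²18°) = √(1 + 3·0.9045) = √3.7135 ≈ 1.9271.
E ≈ 160.7 × 1.927 = 309.7 N/C.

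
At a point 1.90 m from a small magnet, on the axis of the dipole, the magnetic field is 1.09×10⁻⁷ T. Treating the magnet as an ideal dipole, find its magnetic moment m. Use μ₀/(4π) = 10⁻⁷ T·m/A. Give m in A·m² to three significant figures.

m ≈ 3.74 A·m²

On axis B = (μ₀/4π)·2m/r³, so m = Br³·4π/(μ₀·2).
m = (1.09×10⁻⁷)·(1.90)³ / (2·10⁻⁷) = 3.738 A·m².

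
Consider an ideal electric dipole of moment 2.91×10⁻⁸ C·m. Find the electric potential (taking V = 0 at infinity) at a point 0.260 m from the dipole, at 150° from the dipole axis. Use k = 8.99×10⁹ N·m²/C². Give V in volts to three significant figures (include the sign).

V ≈ -3350 V

The dipole potential is V = kp cosθ / r².
V = (8.99×10⁹)(2.91×10⁻⁸)·cos150° / (0.260)² = -3351 V.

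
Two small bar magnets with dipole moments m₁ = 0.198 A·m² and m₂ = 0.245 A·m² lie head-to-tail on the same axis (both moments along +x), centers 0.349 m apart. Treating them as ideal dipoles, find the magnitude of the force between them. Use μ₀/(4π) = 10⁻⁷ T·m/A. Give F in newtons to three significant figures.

F ≈ 1.96×10⁻⁶ N

On-axis B of dipole 1: B = (μ₀/4π)·2m₁/r³. Force on dipole 2: F = m₂·dB/dr.
dB/dr = −(μ₀/4π)·6m₁/r⁴, so |F| = (μ₀/4π)·6m₁m₂/r⁴.
F = 6(10⁻⁷)(0.198)(0.245)/(0.349)⁴ = 1.962×10⁻⁶ N.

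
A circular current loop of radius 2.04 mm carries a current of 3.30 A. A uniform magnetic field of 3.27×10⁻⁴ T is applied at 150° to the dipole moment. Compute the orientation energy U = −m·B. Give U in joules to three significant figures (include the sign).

U ≈ 1.22×10⁻⁸ J

Magnetic moment m = IA = Iπa² = (3.30)·π·(0.00204)² = 4.314×10⁻⁵ A·m².
U = −m·B = −mB cosθ.
U = −(4.314×10⁻⁵)(3.27×10⁻⁴)·cos150° = 1.222×10⁻⁸ J.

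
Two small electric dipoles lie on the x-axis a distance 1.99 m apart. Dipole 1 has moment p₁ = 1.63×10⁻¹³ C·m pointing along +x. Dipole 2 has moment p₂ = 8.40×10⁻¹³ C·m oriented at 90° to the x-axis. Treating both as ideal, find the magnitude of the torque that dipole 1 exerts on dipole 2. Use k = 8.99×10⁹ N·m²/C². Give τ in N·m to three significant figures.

The second dipole sits on the axis of the first, so the field there is axial: E₁ = 2kp₁/r³ along +x.
E₁ = 2(8.99×10⁹)(1.63×10⁻¹³)/(1.99)³ = 3.719×10⁻⁴ N/C.
Torque on the second dipole: τ = p₂ E₁ sinθ.
τ = (8.40×10⁻¹³)(3.719×10⁻⁴)·sin90° = 3.124×10⁻¹⁶ N·m.

τ ≈ 3.12×10⁻¹⁶ N·m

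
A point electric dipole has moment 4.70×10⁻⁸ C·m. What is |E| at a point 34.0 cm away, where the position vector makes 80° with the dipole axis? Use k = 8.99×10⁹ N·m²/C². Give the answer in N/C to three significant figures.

At angle θ the dipole field magnitude is E = (kp/r³)·√(1 + 3cos²θ).
kp/r³ = (8.99×10⁹)(4.70×10⁻⁸) / (0.340)³ = 1.075×10⁴ N/C.
√(1 + 3cos²80°) = √(1 + 3·0.0302) = √1.0905 ≈ 1.0443.
E ≈ 1.075×10⁴ × 1.044 = 1.123×10⁴ N/C.

E ≈ 1.12×10⁴ N/C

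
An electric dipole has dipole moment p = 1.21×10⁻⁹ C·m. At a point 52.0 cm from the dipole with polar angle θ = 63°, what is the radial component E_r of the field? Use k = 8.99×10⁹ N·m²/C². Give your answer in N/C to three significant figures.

E_r ≈ 70.2 N/C

For a dipole, E_r = (2kp cosθ)/r³.
kp/r³ = (8.99×10⁹)(1.21×10⁻⁹)/(0.520)³ = 77.36 N/C.
E_r = 2·77.36·cos63° = 70.24 N/C.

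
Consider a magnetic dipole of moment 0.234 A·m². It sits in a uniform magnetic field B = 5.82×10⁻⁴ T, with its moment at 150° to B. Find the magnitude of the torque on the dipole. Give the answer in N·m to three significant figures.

Torque on a magnetic dipole: τ = mB sinθ.
τ = (0.234)(5.82×10⁻⁴)·sin150° = 6.809×10⁻⁵ N·m.

τ ≈ 6.81×10⁻⁵ N·m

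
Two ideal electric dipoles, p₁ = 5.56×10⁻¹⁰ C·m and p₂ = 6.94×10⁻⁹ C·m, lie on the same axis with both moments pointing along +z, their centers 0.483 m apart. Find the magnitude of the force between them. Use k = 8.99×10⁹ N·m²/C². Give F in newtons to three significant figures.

On-axis field of dipole 1 at distance r: E = 2kp₁/r³. Force on dipole 2 is F = p₂·dE/dr (gradient along axis).
dE/dr = −6kp₁/r⁴, so |F| = 6kp₁p₂/r⁴ (attractive for aligned moments).
F = 6(8.99×10⁹)(5.56×10⁻¹⁰)(6.94×10⁻⁹)/(0.483)⁴ = 3.824×10⁻⁶ N.

F ≈ 3.82×10⁻⁶ N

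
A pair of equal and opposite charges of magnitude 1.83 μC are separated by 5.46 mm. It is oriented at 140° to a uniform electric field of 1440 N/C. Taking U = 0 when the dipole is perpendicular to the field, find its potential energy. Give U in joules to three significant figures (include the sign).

U ≈ 1.10×10⁻⁵ J

Dipole moment p = qd = (1.83×10⁻⁶ C)(0.00546 m) = 9.992×10⁻⁹ C·m.
U = −p·E = −pE cosθ.
U = −(9.992×10⁻⁹)(1440)·cos140° = 1.102×10⁻⁵ J.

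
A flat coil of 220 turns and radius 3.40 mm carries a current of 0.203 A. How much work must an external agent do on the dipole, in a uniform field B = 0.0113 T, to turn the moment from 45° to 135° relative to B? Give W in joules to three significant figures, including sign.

m = NIA = NIπa² = 220·(0.203)·π·(0.00340)² = 0.001622 A·m².
W_ext = ΔU = −mB cosθ₂ + mB cosθ₁ = mB(cosθ₁ − cosθ₂).
W = (0.001622)(0.0113)·(cos45° − cos135°) = (1.833×10⁻⁵)·(+1.4142) = 2.592×10⁻⁵ J.

W ≈ 2.59×10⁻⁵ J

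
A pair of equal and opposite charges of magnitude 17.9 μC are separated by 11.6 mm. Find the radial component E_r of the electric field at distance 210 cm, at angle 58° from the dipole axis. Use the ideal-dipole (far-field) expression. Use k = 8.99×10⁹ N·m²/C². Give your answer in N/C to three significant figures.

Dipole moment p = qd = (1.79×10⁻⁵ C)(0.0116 m) = 2.076×10⁻⁷ C·m.
For a dipole, E_r = (2kp cosθ)/r³.
kp/r³ = (8.99×10⁹)(2.076×10⁻⁷)/(2.10)³ = 201.5 N/C.
E_r = 2·201.5·cos58° = 213.6 N/C.

E_r ≈ 214 N/C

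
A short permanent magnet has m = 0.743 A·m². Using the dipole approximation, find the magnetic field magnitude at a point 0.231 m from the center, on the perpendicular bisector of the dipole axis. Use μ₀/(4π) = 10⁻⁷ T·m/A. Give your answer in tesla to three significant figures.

In the equatorial plane B = (μ₀/4π)·m/r³ (half the axial value).
B = (10⁻⁷)·(0.743) / (0.231)³ = 6.028×10⁻⁶ T.

B ≈ 6.03×10⁻⁶ T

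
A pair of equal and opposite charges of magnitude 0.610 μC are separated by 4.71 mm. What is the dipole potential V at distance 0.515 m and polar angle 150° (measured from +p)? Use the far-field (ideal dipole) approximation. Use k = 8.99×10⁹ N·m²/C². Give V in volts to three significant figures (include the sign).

Dipole moment p = qd = (6.10×10⁻⁷ C)(0.00471 m) = 2.873×10⁻⁹ C·m.
The dipole potential is V = kp cosθ / r².
V = (8.99×10⁹)(2.873×10⁻⁹)·cos150° / (0.515)² = -84.34 V.

V ≈ -84.3 V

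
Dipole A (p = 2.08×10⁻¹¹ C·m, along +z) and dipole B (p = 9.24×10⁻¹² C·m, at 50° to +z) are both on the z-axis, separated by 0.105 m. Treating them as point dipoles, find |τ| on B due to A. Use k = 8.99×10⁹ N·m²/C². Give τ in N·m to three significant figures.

The second dipole sits on the axis of the first, so the field there is axial: E₁ = 2kp₁/r³ along +z.
E₁ = 2(8.99×10⁹)(2.08×10⁻¹¹)/(0.105)³ = 323.1 N/C.
Torque on the second dipole: τ = p₂ E₁ sinθ.
τ = (9.24×10⁻¹²)(323.1)·sin50° = 2.287×10⁻⁹ N·m.

τ ≈ 2.29×10⁻⁹ N·m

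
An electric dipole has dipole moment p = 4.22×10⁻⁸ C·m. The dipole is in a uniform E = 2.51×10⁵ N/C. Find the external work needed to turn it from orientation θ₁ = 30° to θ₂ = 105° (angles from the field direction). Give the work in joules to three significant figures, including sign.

W_ext = ΔU = U(θ₂) − U(θ₁) = −pE cosθ₂ − (−pE cosθ₁) = pE(cosθ₁ − cosθ₂).
W = (4.22×10⁻⁸)(2.51×10⁵)·(cos30° − cos105°) = (0.01059)·(+1.1248) = 0.01191 J.

W ≈ 0.0119 J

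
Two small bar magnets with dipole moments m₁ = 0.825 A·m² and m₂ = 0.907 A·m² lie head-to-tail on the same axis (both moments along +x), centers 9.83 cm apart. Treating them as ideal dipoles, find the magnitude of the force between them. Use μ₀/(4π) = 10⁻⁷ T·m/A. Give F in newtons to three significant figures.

On-axis B of dipole 1: B = (μ₀/4π)·2m₁/r³. Force on dipole 2: F = m₂·dB/dr.
dB/dr = −(μ₀/4π)·6m₁/r⁴, so |F| = (μ₀/4π)·6m₁m₂/r⁴.
F = 6(10⁻⁷)(0.825)(0.907)/(0.0983)⁴ = 0.004808 N.

F ≈ 0.00481 N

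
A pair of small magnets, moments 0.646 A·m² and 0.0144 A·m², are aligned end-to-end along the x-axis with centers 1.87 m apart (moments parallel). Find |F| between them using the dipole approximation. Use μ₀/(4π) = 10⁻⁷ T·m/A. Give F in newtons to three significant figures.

On-axis B of dipole 1: B = (μ₀/4π)·2m₁/r³. Force on dipole 2: F = m₂·dB/dr.
dB/dr = −(μ₀/4π)·6m₁/r⁴, so |F| = (μ₀/4π)·6m₁m₂/r⁴.
F = 6(10⁻⁷)(0.646)(0.0144)/(1.87)⁴ = 4.564×10⁻¹⁰ N.

F ≈ 4.56×10⁻¹⁰ N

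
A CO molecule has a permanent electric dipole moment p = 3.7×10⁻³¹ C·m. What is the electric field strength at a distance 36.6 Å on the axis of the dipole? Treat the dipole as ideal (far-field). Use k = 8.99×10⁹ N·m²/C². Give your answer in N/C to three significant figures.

On the dipole axis E = 2kp/r³.
E = 2·(8.99×10⁹)(3.70×10⁻³¹) / (3.66×10⁻⁹)³ = 1.357×10⁵ N/C.

E ≈ 1.36×10⁵ N/C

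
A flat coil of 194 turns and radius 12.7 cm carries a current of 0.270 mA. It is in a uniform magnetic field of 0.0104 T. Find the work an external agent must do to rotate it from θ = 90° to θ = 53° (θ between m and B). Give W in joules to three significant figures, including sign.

W ≈ -1.66×10⁻⁵ J

m = NIA = NIπa² = 194·(2.70×10⁻⁴)·π·(0.127)² = 0.002654 A·m².
W_ext = ΔU = −mB cosθ₂ + mB cosθ₁ = mB(cosθ₁ − cosθ₂).
W = (0.002654)(0.0104)·(cos90° − cos53°) = (2.760×10⁻⁵)·(-0.6018) = -1.661×10⁻⁵ J.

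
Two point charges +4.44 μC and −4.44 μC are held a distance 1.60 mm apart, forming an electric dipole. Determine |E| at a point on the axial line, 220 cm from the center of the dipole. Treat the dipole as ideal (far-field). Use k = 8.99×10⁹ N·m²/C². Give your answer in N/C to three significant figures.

Dipole moment p = qd = (4.44×10⁻⁶ C)(0.00160 m) = 7.104×10⁻⁹ C·m.
On the dipole axis E = 2kp/r³.
E = 2·(8.99×10⁹)(7.104×10⁻⁹) / (2.20)³ = 12.00 N/C.

E ≈ 12.0 N/C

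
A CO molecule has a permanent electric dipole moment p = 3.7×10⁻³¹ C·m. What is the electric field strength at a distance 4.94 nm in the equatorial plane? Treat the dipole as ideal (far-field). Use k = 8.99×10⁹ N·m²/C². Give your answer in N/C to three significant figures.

On the perpendicular bisector E = kp/r³ (half the axial value at the same distance).
E = (8.99×10⁹)(3.70×10⁻³¹) / (4.94×10⁻⁹)³ = 2.759×10⁴ N/C.

E ≈ 2.76×10⁴ N/C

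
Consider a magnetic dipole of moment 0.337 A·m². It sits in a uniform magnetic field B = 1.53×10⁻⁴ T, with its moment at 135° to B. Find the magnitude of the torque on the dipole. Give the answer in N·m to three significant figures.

τ ≈ 3.65×10⁻⁵ N·m

Torque on a magnetic dipole: τ = mB sinθ.
τ = (0.337)(1.53×10⁻⁴)·sin135° = 3.646×10⁻⁵ N·m.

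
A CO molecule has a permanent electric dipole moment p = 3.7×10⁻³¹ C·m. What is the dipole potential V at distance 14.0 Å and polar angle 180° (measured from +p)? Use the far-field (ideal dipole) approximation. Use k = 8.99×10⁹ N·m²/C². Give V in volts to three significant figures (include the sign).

The dipole potential is V = kp cosθ / r².
V = (8.99×10⁹)(3.70×10⁻³¹)·cos180° / (1.40×10⁻⁹)² = -0.001697 V.

V ≈ -0.00170 V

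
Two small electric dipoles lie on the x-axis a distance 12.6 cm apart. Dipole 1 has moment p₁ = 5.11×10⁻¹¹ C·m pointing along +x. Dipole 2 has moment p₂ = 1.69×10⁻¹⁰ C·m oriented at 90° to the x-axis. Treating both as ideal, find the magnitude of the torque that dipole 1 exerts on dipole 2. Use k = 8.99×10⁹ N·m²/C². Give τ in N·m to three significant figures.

The second dipole sits on the axis of the first, so the field there is axial: E₁ = 2kp₁/r³ along +x.
E₁ = 2(8.99×10⁹)(5.11×10⁻¹¹)/(0.126)³ = 459.3 N/C.
Torque on the second dipole: τ = p₂ E₁ sinθ.
τ = (1.69×10⁻¹⁰)(459.3)·sin90° = 7.762×10⁻⁸ N·m.

τ ≈ 7.76×10⁻⁸ N·m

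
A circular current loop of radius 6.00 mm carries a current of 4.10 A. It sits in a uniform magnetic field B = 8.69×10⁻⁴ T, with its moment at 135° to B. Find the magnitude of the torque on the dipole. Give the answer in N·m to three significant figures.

τ ≈ 2.85×10⁻⁷ N·m

Magnetic moment m = IA = Iπa² = (4.10)·π·(0.00600)² = 4.637×10⁻⁴ A·m².
Torque on a magnetic dipole: τ = mB sinθ.
τ = (4.637×10⁻⁴)(8.69×10⁻⁴)·sin135° = 2.849×10⁻⁷ N·m.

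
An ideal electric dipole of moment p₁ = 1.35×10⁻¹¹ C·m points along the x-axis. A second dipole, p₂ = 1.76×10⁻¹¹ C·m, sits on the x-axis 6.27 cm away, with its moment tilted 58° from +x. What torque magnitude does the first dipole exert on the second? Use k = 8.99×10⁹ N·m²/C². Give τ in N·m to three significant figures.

The second dipole sits on the axis of the first, so the field there is axial: E₁ = 2kp₁/r³ along +x.
E₁ = 2(8.99×10⁹)(1.35×10⁻¹¹)/(0.0627)³ = 984.7 N/C.
Torque on the second dipole: τ = p₂ E₁ sinθ.
τ = (1.76×10⁻¹¹)(984.7)·sin58° = 1.470×10⁻⁸ N·m.

τ ≈ 1.47×10⁻⁸ N·m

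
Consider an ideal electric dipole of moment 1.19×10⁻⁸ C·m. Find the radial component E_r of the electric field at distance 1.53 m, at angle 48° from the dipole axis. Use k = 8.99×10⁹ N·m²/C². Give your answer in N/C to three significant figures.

For a dipole, E_r = (2kp cosθ)/r³.
kp/r³ = (8.99×10⁹)(1.19×10⁻⁸)/(1.53)³ = 29.87 N/C.
E_r = 2·29.87·cos48° = 39.97 N/C.

E_r ≈ 40.0 N/C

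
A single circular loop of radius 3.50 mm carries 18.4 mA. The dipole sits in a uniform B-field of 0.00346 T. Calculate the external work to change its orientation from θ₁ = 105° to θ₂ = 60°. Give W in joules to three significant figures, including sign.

W ≈ -1.86×10⁻⁹ J

Magnetic moment m = IA = Iπa² = (0.0184)·π·(0.00350)² = 7.081×10⁻⁷ A·m².
W_ext = ΔU = −mB cosθ₂ + mB cosθ₁ = mB(cosθ₁ − cosθ₂).
W = (7.081×10⁻⁷)(0.00346)·(cos105° − cos60°) = (2.450×10⁻⁹)·(-0.7588) = -1.859×10⁻⁹ J.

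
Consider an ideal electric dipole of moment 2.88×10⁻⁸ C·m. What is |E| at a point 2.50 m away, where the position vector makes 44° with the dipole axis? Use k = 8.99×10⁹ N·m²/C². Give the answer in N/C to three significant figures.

At angle θ the dipole field magnitude is E = (kp/r³)·√(1 + 3cos²θ).
kp/r³ = (8.99×10⁹)(2.88×10⁻⁸) / (2.50)³ = 16.57 N/C.
√(1 + 3cos²44°) = √(1 + 3·0.5174) = √2.5523 ≈ 1.5976.
E ≈ 16.57 × 1.598 = 26.47 N/C.

E ≈ 26.5 N/C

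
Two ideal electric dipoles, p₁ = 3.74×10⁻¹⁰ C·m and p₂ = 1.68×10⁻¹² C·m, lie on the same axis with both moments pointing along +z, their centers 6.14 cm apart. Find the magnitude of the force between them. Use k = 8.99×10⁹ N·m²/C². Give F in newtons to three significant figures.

F ≈ 2.38×10⁻⁶ N

On-axis field of dipole 1 at distance r: E = 2kp₁/r³. Force on dipole 2 is F = p₂·dE/dr (gradient along axis).
dE/dr = −6kp₁/r⁴, so |F| = 6kp₁p₂/r⁴ (attractive for aligned moments).
F = 6(8.99×10⁹)(3.74×10⁻¹⁰)(1.68×10⁻¹²)/(0.0614)⁴ = 2.385×10⁻⁶ N.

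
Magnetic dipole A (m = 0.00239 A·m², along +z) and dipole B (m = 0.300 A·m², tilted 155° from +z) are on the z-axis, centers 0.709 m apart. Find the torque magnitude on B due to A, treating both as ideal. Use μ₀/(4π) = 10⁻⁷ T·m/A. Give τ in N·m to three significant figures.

τ ≈ 1.70×10⁻¹⁰ N·m

Dipole B is on the axis of dipole A, so B₁ there is axial: B₁ = (μ₀/4π)·2m₁/r³ along +z.
B₁ = 2(10⁻⁷)(0.00239)/(0.709)³ = 1.341×10⁻⁹ T.
τ = m₂ B₁ sinθ.
τ = (0.300)(1.341×10⁻⁹)·sin155° = 1.700×10⁻¹⁰ N·m.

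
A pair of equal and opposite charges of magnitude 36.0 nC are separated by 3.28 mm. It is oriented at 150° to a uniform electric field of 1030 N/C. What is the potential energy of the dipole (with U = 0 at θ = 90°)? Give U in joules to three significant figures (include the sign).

Dipole moment p = qd = (3.60×10⁻⁸ C)(0.00328 m) = 1.181×10⁻¹⁰ C·m.
U = −p·E = −pE cosθ.
U = −(1.181×10⁻¹⁰)(1030)·cos150° = 1.053×10⁻⁷ J.

U ≈ 1.05×10⁻⁷ J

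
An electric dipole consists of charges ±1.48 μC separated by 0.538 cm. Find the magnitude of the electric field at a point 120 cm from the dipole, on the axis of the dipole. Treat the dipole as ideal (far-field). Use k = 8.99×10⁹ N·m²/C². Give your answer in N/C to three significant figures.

E ≈ 82.8 N/C

Dipole moment p = qd = (1.48×10⁻⁶ C)(0.00538 m) = 7.962×10⁻⁹ C·m.
On the dipole axis E = 2kp/r³.
E = 2·(8.99×10⁹)(7.962×10⁻⁹) / (1.20)³ = 82.85 N/C.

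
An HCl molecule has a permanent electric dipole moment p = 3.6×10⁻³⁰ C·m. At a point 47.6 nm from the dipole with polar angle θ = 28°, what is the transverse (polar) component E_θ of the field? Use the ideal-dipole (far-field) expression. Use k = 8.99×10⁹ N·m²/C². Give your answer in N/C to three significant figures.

For a dipole, E_θ = (kp sinθ)/r³.
kp/r³ = (8.99×10⁹)(3.60×10⁻³⁰)/(4.76×10⁻⁸)³ = 300.1 N/C.
E_θ = 300.1·sin28° = 140.9 N/C.

E_θ ≈ 141 N/C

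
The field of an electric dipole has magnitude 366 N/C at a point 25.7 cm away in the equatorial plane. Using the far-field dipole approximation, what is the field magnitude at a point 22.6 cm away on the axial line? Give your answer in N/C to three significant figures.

E ≈ 1080 N/C

Dipole fields scale as 1/r³ in the far field.
The axial field is twice the equatorial field at the same r, so the geometry factor is 2/1.
E₂ = E₁ · (2/1) · (r₁/r₂)³ = 366 · 2 · (25.7/22.6)³.
(r₁/r₂)³ = (1.137)³ = 1.471.
E₂ ≈ 1076 N/C.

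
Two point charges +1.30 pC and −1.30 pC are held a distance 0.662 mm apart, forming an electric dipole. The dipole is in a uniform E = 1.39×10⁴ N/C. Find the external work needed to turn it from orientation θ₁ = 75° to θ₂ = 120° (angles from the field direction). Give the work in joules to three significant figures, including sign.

W ≈ 9.08×10⁻¹² J

Dipole moment p = qd = (1.30×10⁻¹² C)(6.62×10⁻⁴ m) = 8.606×10⁻¹⁶ C·m.
W_ext = ΔU = U(θ₂) − U(θ₁) = −pE cosθ₂ − (−pE cosθ₁) = pE(cosθ₁ − cosθ₂).
W = (8.606×10⁻¹⁶)(1.39×10⁴)·(cos75° − cos120°) = (1.196×10⁻¹¹)·(+0.7588) = 9.077×10⁻¹² J.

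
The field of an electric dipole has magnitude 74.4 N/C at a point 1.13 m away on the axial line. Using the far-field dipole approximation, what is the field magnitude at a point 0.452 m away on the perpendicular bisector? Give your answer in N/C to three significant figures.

E ≈ 581 N/C

Dipole fields scale as 1/r³ in the far field.
The axial field is twice the equatorial field at the same r, so the geometry factor is 1/2.
E₂ = E₁ · (1/2) · (r₁/r₂)³ = 74.4 · 0.5 · (1.13/0.452)³.
(r₁/r₂)³ = (2.5)³ = 15.62.
E₂ ≈ 581.2 N/C.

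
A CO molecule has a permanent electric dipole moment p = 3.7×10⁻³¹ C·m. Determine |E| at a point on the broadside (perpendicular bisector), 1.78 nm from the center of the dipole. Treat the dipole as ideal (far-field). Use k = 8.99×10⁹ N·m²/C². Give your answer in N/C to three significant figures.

In the equatorial plane E = kp/r³.
E = (8.99×10⁹)(3.70×10⁻³¹) / (1.78×10⁻⁹)³ = 5.898×10⁵ N/C.

E ≈ 5.90×10⁵ N/C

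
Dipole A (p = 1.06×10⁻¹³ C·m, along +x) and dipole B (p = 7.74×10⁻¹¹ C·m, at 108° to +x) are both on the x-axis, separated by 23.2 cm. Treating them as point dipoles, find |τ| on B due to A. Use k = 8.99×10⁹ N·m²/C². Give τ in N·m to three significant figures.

The second dipole sits on the axis of the first, so the field there is axial: E₁ = 2kp₁/r³ along +x.
E₁ = 2(8.99×10⁹)(1.06×10⁻¹³)/(0.232)³ = 0.1526 N/C.
Torque on the second dipole: τ = p₂ E₁ sinθ.
τ = (7.74×10⁻¹¹)(0.1526)·sin108° = 1.124×10⁻¹¹ N·m.

τ ≈ 1.12×10⁻¹¹ N·m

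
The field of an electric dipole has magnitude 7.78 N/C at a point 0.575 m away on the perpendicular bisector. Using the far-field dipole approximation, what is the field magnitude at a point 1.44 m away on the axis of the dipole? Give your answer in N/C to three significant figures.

E ≈ 0.991 N/C

Dipole fields scale as 1/r³ in the far field.
The axial field is twice the equatorial field at the same r, so the geometry factor is 2/1.
E₂ = E₁ · (2/1) · (r₁/r₂)³ = 7.78 · 2 · (0.575/1.44)³.
(r₁/r₂)³ = (0.3993)³ = 0.06367.
E₂ ≈ 0.9907 N/C.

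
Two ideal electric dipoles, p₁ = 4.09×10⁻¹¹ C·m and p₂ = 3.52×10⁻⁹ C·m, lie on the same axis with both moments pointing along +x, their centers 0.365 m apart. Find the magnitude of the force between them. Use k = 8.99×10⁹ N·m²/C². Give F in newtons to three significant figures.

F ≈ 4.38×10⁻⁷ N

On-axis field of dipole 1 at distance r: E = 2kp₁/r³. Force on dipole 2 is F = p₂·dE/dr (gradient along axis).
dE/dr = −6kp₁/r⁴, so |F| = 6kp₁p₂/r⁴ (attractive for aligned moments).
F = 6(8.99×10⁹)(4.09×10⁻¹¹)(3.52×10⁻⁹)/(0.365)⁴ = 4.375×10⁻⁷ N.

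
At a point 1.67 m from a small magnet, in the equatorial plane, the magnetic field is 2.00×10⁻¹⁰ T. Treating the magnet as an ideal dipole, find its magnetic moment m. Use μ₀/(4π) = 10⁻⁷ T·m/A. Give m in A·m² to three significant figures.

In the equatorial plane B = (μ₀/4π)·m/r³, so m = Br³·4π/(μ₀).
m = (2.00×10⁻¹⁰)·(1.67)³ / (10⁻⁷) = 0.009315 A·m².

m ≈ 0.00931 A·m²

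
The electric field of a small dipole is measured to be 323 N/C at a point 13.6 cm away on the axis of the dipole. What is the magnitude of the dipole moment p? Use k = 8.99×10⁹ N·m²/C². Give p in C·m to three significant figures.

On axis E = 2kp/r³, so p = Er³/(2k).
p = (323)·(0.136)³ / (2·8.99×10⁹) = 4.519×10⁻¹¹ C·m.

p ≈ 4.52×10⁻¹¹ C·m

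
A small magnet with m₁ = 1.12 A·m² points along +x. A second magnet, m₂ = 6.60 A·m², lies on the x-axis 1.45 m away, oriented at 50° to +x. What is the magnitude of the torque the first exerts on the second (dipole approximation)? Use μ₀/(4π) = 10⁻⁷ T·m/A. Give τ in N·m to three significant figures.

Dipole B is on the axis of dipole A, so B₁ there is axial: B₁ = (μ₀/4π)·2m₁/r³ along +x.
B₁ = 2(10⁻⁷)(1.12)/(1.45)³ = 7.348×10⁻⁸ T.
τ = m₂ B₁ sinθ.
τ = (6.60)(7.348×10⁻⁸)·sin50° = 3.715×10⁻⁷ N·m.

τ ≈ 3.71×10⁻⁷ N·m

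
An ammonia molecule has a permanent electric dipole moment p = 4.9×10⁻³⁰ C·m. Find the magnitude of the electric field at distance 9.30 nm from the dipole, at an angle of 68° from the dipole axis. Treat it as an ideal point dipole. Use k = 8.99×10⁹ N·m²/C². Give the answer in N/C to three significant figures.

E ≈ 6.53×10⁴ N/C

At angle θ the dipole field magnitude is E = (kp/r³)·√(1 + 3cos²θ).
kp/r³ = (8.99×10⁹)(4.90×10⁻³⁰) / (9.30×10⁻⁹)³ = 5.477×10⁴ N/C.
√(1 + 3cos²68°) = √(1 + 3·0.1403) = √1.4210 ≈ 1.1921.
E ≈ 5.477×10⁴ × 1.192 = 6.528×10⁴ N/C.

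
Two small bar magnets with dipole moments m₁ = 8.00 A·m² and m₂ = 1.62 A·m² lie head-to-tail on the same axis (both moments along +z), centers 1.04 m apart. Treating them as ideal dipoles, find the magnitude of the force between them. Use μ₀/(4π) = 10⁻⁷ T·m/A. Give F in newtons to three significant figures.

F ≈ 6.65×10⁻⁶ N

On-axis B of dipole 1: B = (μ₀/4π)·2m₁/r³. Force on dipole 2: F = m₂·dB/dr.
dB/dr = −(μ₀/4π)·6m₁/r⁴, so |F| = (μ₀/4π)·6m₁m₂/r⁴.
F = 6(10⁻⁷)(8.00)(1.62)/(1.04)⁴ = 6.647×10⁻⁶ N.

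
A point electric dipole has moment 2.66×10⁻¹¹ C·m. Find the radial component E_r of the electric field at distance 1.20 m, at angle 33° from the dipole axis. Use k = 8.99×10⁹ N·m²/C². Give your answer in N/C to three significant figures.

E_r ≈ 0.232 N/C

For a dipole, E_r = (2kp cosθ)/r³.
kp/r³ = (8.99×10⁹)(2.66×10⁻¹¹)/(1.20)³ = 0.1384 N/C.
E_r = 2·0.1384·cos33° = 0.2321 N/C.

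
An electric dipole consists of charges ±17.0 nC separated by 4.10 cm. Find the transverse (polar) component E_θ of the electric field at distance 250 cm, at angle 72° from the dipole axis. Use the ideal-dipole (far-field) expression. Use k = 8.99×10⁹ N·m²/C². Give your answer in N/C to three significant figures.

E_θ ≈ 0.381 N/C

Dipole moment p = qd = (1.70×10⁻⁸ C)(0.0410 m) = 6.97×10⁻¹⁰ C·m.
For a dipole, E_θ = (kp sinθ)/r³.
kp/r³ = (8.99×10⁹)(6.97×10⁻¹⁰)/(2.50)³ = 0.4010 N/C.
E_θ = 0.4010·sin72° = 0.3814 N/C.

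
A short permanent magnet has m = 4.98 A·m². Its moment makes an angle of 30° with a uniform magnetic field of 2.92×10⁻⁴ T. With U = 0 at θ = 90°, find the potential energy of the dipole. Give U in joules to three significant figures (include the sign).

U = −m·B = −mB cosθ.
U = −(4.98)(2.92×10⁻⁴)·cos30° = -0.001259 J.

U ≈ -0.00126 J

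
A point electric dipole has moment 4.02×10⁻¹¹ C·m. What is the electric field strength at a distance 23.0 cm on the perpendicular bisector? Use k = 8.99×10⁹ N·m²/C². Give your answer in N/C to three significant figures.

In the equatorial plane E = kp/r³.
E = (8.99×10⁹)(4.02×10⁻¹¹) / (0.230)³ = 29.70 N/C.

E ≈ 29.7 N/C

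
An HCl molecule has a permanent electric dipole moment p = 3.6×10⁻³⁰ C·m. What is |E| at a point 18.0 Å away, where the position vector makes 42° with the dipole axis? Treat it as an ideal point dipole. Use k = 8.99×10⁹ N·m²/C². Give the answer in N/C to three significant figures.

At angle θ the dipole field magnitude is E = (kp/r³)·√(1 + 3cos²θ).
kp/r³ = (8.99×10⁹)(3.60×10⁻³⁰) / (1.80×10⁻⁹)³ = 5.549×10⁶ N/C.
√(1 + 3cos²42°) = √(1 + 3·0.5523) = √2.6568 ≈ 1.6300.
E ≈ 5.549×10⁶ × 1.630 = 9.045×10⁶ N/C.

E ≈ 9.05×10⁶ N/C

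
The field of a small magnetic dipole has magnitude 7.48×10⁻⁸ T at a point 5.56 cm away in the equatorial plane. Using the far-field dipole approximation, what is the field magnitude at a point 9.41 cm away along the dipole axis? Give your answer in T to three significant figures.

B ≈ 3.09×10⁻⁸ T

Dipole fields scale as 1/r³ in the far field.
The axial field is twice the equatorial field at the same r, so the geometry factor is 2/1.
B₂ = B₁ · (2/1) · (r₁/r₂)³ = 7.48×10⁻⁸ · 2 · (5.56/9.41)³.
(r₁/r₂)³ = (0.5909)³ = 0.2063.
B₂ ≈ 3.086×10⁻⁸ T.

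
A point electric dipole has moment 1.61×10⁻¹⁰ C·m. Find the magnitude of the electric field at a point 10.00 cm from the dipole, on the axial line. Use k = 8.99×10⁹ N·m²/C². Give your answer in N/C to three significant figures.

E ≈ 2890 N/C

On the dipole axis E = 2kp/r³.
E = 2·(8.99×10⁹)(1.61×10⁻¹⁰) / (0.100)³ = 2895 N/C.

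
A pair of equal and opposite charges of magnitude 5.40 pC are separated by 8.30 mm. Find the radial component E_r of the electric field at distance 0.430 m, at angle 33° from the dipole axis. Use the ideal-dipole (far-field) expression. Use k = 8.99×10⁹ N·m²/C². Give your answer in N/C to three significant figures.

Dipole moment p = qd = (5.40×10⁻¹² C)(0.00830 m) = 4.482×10⁻¹⁴ C·m.
For a dipole, E_r = (2kp cosθ)/r³.
kp/r³ = (8.99×10⁹)(4.482×10⁻¹⁴)/(0.430)³ = 0.005068 N/C.
E_r = 2·0.005068·cos33° = 0.008501 N/C.

E_r ≈ 0.00850 N/C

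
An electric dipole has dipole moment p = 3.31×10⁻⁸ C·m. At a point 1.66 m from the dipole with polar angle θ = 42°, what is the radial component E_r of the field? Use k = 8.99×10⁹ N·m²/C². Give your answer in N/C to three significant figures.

E_r ≈ 96.7 N/C

For a dipole, E_r = (2kp cosθ)/r³.
kp/r³ = (8.99×10⁹)(3.31×10⁻⁸)/(1.66)³ = 65.05 N/C.
E_r = 2·65.05·cos42° = 96.69 N/C.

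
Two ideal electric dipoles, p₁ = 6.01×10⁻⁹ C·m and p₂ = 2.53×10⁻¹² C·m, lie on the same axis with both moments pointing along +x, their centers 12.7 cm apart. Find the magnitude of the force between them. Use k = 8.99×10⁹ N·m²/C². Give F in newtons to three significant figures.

F ≈ 3.15×10⁻⁶ N

On-axis field of dipole 1 at distance r: E = 2kp₁/r³. Force on dipole 2 is F = p₂·dE/dr (gradient along axis).
dE/dr = −6kp₁/r⁴, so |F| = 6kp₁p₂/r⁴ (attractive for aligned moments).
F = 6(8.99×10⁹)(6.01×10⁻⁹)(2.53×10⁻¹²)/(0.127)⁴ = 3.153×10⁻⁶ N.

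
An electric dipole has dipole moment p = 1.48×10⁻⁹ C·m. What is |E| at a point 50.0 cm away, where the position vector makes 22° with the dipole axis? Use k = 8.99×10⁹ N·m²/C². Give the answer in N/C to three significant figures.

At angle θ the dipole field magnitude is E = (kp/r³)·√(1 + 3cos²θ).
kp/r³ = (8.99×10⁹)(1.48×10⁻⁹) / (0.500)³ = 106.4 N/C.
√(1 + 3cos²22°) = √(1 + 3·0.8597) = √3.5790 ≈ 1.8918.
E ≈ 106.4 × 1.892 = 201.4 N/C.

E ≈ 201 N/C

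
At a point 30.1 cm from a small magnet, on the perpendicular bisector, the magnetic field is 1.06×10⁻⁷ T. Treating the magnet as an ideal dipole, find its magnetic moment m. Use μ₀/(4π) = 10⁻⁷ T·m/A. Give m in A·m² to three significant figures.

In the equatorial plane B = (μ₀/4π)·m/r³, so m = Br³·4π/(μ₀).
m = (1.06×10⁻⁷)·(0.301)³ / (10⁻⁷) = 0.02891 A·m².

m ≈ 0.0289 A·m²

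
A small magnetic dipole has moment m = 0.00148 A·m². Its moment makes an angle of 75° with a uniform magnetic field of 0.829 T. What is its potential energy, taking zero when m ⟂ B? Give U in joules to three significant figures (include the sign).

U ≈ -3.18×10⁻⁴ J

U = −m·B = −mB cosθ.
U = −(0.00148)(0.829)·cos75° = -3.176×10⁻⁴ J.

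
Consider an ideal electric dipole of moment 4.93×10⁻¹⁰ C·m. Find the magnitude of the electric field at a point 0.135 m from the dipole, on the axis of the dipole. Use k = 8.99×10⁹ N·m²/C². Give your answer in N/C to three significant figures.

E ≈ 3600 N/C

On the dipole axis E = 2kp/r³.
E = 2·(8.99×10⁹)(4.93×10⁻¹⁰) / (0.135)³ = 3603 N/C.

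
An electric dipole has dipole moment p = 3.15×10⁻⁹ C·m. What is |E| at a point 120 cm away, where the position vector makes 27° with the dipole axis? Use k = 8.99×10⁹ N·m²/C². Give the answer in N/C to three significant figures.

At angle θ the dipole field magnitude is E = (kp/r³)·√(1 + 3cos²θ).
kp/r³ = (8.99×10⁹)(3.15×10⁻⁹) / (1.20)³ = 16.39 N/C.
√(1 + 3cos²27°) = √(1 + 3·0.7939) = √3.3817 ≈ 1.8389.
E ≈ 16.39 × 1.839 = 30.14 N/C.

E ≈ 30.1 N/C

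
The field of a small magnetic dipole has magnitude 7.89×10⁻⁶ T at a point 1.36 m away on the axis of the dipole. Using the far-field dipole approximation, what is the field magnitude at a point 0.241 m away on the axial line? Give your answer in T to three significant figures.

B ≈ 0.00142 T

Dipole fields scale as 1/r³ in the far field; the geometry is the same at both points.
B₂ = B₁ · (r₁/r₂)³ = 7.89×10⁻⁶ · (1.36/0.241)³.
(r₁/r₂)³ = (5.643)³ = 179.7.
B₂ ≈ 0.001418 T.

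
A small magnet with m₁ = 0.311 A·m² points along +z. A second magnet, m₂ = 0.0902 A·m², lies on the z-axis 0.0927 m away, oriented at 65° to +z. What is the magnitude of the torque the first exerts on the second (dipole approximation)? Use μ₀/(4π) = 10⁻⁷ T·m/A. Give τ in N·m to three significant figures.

Dipole B is on the axis of dipole A, so B₁ there is axial: B₁ = (μ₀/4π)·2m₁/r³ along +z.
B₁ = 2(10⁻⁷)(0.311)/(0.0927)³ = 7.808×10⁻⁵ T.
τ = m₂ B₁ sinθ.
τ = (0.0902)(7.808×10⁻⁵)·sin65° = 6.383×10⁻⁶ N·m.

τ ≈ 6.38×10⁻⁶ N·m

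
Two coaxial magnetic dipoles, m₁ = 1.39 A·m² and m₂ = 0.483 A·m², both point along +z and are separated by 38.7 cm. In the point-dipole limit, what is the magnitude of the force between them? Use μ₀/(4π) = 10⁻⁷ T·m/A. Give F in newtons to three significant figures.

F ≈ 1.80×10⁻⁵ N

On-axis B of dipole 1: B = (μ₀/4π)·2m₁/r³. Force on dipole 2: F = m₂·dB/dr.
dB/dr = −(μ₀/4π)·6m₁/r⁴, so |F| = (μ₀/4π)·6m₁m₂/r⁴.
F = 6(10⁻⁷)(1.39)(0.483)/(0.387)⁴ = 1.796×10⁻⁵ N.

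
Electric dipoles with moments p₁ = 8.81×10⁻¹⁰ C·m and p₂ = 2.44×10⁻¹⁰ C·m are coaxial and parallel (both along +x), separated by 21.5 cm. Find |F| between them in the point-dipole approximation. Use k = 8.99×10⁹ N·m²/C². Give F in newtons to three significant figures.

On-axis field of dipole 1 at distance r: E = 2kp₁/r³. Force on dipole 2 is F = p₂·dE/dr (gradient along axis).
dE/dr = −6kp₁/r⁴, so |F| = 6kp₁p₂/r⁴ (attractive for aligned moments).
F = 6(8.99×10⁹)(8.81×10⁻¹⁰)(2.44×10⁻¹⁰)/(0.215)⁴ = 5.427×10⁻⁶ N.

F ≈ 5.43×10⁻⁶ N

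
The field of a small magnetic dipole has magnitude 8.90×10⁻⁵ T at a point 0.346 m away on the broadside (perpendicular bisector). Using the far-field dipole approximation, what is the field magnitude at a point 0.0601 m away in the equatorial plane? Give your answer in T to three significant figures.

Dipole fields scale as 1/r³ in the far field; the geometry is the same at both points.
B₂ = B₁ · (r₁/r₂)³ = 8.90×10⁻⁵ · (0.346/0.0601)³.
(r₁/r₂)³ = (5.757)³ = 190.8.
B₂ ≈ 0.01698 T.

B ≈ 0.0170 T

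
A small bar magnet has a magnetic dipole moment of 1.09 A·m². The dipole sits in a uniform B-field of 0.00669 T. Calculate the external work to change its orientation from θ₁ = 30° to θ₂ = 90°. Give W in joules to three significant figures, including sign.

W ≈ 0.00632 J

W_ext = ΔU = −mB cosθ₂ + mB cosθ₁ = mB(cosθ₁ − cosθ₂).
W = (1.09)(0.00669)·(cos30° − cos90°) = (0.007292)·(+0.8660) = 0.006315 J.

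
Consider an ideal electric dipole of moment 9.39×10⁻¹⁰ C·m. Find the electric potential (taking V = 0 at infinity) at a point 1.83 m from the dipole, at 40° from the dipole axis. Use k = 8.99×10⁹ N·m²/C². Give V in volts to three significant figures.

V ≈ 1.93 V

The dipole potential is V = kp cosθ / r².
V = (8.99×10⁹)(9.39×10⁻¹⁰)·cos40° / (1.83)² = 1.931 V.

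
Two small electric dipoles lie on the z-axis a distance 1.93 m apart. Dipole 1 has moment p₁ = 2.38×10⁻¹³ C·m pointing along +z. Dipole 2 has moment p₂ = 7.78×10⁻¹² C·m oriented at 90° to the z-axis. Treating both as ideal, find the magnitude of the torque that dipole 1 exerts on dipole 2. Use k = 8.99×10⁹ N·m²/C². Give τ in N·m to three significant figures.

The second dipole sits on the axis of the first, so the field there is axial: E₁ = 2kp₁/r³ along +z.
E₁ = 2(8.99×10⁹)(2.38×10⁻¹³)/(1.93)³ = 5.952×10⁻⁴ N/C.
Torque on the second dipole: τ = p₂ E₁ sinθ.
τ = (7.78×10⁻¹²)(5.952×10⁻⁴)·sin90° = 4.631×10⁻¹⁵ N·m.

τ ≈ 4.63×10⁻¹⁵ N·m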